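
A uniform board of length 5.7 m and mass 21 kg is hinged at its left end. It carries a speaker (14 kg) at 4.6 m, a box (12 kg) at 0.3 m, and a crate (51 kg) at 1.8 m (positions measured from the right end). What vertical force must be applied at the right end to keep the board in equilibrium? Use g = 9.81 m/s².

Choose the left end as the axis so the unknown pivot reaction has zero arm there.
Beam weight: 21 × 9.81 = 206 N down at 2.85 m → arm 2.85 m, τ = 206 × 2.85 = 587.1 N·m clockwise.
Speaker: 14 × 9.81 = 137.3 N down at 4.6 m → arm 1.1 m, τ = 137.3 × 1.1 = 151 N·m clockwise.
Box: 12 × 9.81 = 117.7 N down at 0.3 m → arm 5.4 m, τ = 117.7 × 5.4 = 635.6 N·m clockwise.
Crate: 51 × 9.81 = 500.3 N down at 1.8 m → arm 3.9 m, τ = 500.3 × 3.9 = 1951 N·m clockwise.
Net moment of the loads = 3325 N·m clockwise.
The upward force F acts at the right end, arm 5.7 m, giving F × 5.7 counterclockwise.
Balancing moments: F × 5.7 = 3325, giving F = 3325 / 5.7 = 583 N.

F ≈ 583 N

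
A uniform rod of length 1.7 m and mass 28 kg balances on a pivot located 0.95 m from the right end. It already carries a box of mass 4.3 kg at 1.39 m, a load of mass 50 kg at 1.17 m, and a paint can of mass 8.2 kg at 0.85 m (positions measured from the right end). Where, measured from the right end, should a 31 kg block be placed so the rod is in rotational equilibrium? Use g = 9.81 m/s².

About the pivot (at 0.95 m from the right end):
Beam weight: 28 × 9.81 = 274.7 N down at 0.85 m → arm 0.1 m, τ = 274.7 × 0.1 = 27.47 N·m clockwise.
Box: 4.3 × 9.81 = 42.18 N down at 1.39 m → arm 0.44 m, τ = 42.18 × 0.44 = 18.56 N·m counterclockwise.
Load: 50 × 9.81 = 490.5 N down at 1.17 m → arm 0.22 m, τ = 490.5 × 0.22 = 107.9 N·m counterclockwise.
Paint can: 8.2 × 9.81 = 80.44 N down at 0.85 m → arm 0.1 m, τ = 80.44 × 0.1 = 8.044 N·m clockwise.
Net moment of existing loads = 90.95 N·m counterclockwise.
The block weighs 31 × 9.81 = 304.1 N and must supply an equal clockwise moment, so its lever arm about the pivot is 90.95 / 304.1 = 0.299 m.
That puts it at 0.95 − 0.299 = 0.651 m from the right end.

x ≈ 0.651 m from the right end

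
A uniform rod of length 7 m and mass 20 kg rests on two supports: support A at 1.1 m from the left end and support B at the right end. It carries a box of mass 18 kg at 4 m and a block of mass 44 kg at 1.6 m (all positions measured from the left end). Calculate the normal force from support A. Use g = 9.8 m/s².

R_A ≈ 601 N

Taking torques about support B:
Beam weight: 20 × 9.8 = 196 N down at 3.5 m → arm 3.5 m, τ = 196 × 3.5 = 686 N·m counterclockwise.
Box: 18 × 9.8 = 176.4 N down at 4 m → arm 3 m, τ = 176.4 × 3 = 529.2 N·m counterclockwise.
Block: 44 × 9.8 = 431.2 N down at 1.6 m → arm 5.4 m, τ = 431.2 × 5.4 = 2328 N·m counterclockwise.
Net load moment about support B = 3543 N·m counterclockwise.
Reaction R at support A is upward at 1.1 m, arm 5.9 m → moment R × 5.9 clockwise.
Στ = 0 ⇒ R × 5.9 = 3543 ⇒ R = 601 N.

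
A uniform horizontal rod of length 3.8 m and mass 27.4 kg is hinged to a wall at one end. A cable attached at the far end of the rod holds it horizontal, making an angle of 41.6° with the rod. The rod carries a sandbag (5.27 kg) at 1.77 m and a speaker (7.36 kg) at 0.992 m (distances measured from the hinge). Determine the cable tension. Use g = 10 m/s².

Sum moments about the hinge (the unknown hinge reaction has zero arm there).
Beam weight: 27.4 × 10 = 274 N down at 1.9 m → arm 1.9 m, τ = 274 × 1.9 = 520.6 N·m clockwise.
Sandbag: 5.27 × 10 = 52.7 N down at 1.77 m → arm 1.77 m, τ = 52.7 × 1.77 = 93.28 N·m clockwise.
Speaker: 7.36 × 10 = 73.6 N down at 0.992 m → arm 0.992 m, τ = 73.6 × 0.992 = 73.01 N·m clockwise.
Total clockwise load moment = 686.9 N·m.
The cable tension T acts at 3.8 m; only its component perpendicular to the rod, T sinθ, produces torque. sin 41.6° = 0.6639.
Setting net torque to zero: T × 3.8 × 0.6639 = 686.9 → T = 686.9 / 2.523 = 272 N.

T ≈ 272 N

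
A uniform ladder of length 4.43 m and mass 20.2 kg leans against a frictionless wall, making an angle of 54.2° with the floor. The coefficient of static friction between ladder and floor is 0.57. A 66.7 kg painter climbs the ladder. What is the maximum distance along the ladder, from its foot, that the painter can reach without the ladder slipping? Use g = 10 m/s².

d ≈ 3.89 m

Choose the foot of the ladder as the axis so the floor normal and friction both act there and drop out.
Ladder weight 20.2×10 = 202 N acts at 2.215 m along the ladder; its horizontal arm is 2.215·cos54.2° = 1.296 m → τ = 261.8 N·m clockwise.
Painter weight 66.7×10 = 667 N at distance d → arm d·cos54.2° → τ = 667·d·0.585 clockwise.
Wall normal N at the top has arm L sinθ = 3.593 m counterclockwise, so Στ = 0 gives N·3.593 = 261.8 + 390.2·d.
ΣFy = 0 ⇒ N_floor = 869 N, so the maximum friction is μ_s·N_floor = 0.57×869 = 495.3 N. ΣFx = 0 ⇒ N_wall = f, so at the slipping point N = 495.3 N.
Substituting: 495.3×3.593 = 261.8 + 390.2·d ⇒ d = (1780 − 261.8) / 390.2 = 3.89 m.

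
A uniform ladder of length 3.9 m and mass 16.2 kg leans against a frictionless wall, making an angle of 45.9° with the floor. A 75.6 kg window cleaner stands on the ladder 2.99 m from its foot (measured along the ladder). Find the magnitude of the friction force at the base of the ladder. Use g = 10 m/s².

f ≈ 640 N

About the foot of the ladder:
Ladder weight 16.2×10 = 162 N acts at 1.95 m along the ladder; its horizontal arm is 1.95·cos45.9° = 1.357 m → τ = 219.8 N·m clockwise.
Window cleaner: 75.6×10 = 756 N at 2.99 m → arm 2.081 m → τ = 1573 N·m clockwise.
Wall normal N acts horizontally at the top; its moment arm is the height L sinθ = 3.9·sin45.9° = 2.801 m, counterclockwise.
Balancing moments: N × 2.801 = 1793, giving N = 640 N.
ΣFx = 0: friction at the foot balances the wall's push, so f = N_wall = 640 N.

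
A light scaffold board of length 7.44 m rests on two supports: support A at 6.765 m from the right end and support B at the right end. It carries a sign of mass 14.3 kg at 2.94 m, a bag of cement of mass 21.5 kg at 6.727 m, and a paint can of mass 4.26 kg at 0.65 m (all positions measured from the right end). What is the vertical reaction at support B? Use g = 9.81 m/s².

About support A:
Sign: 14.3 × 9.81 = 140.3 N down at 2.94 m → arm 3.825 m, τ = 140.3 × 3.825 = 536.6 N·m clockwise.
Bag of cement: 21.5 × 9.81 = 210.9 N down at 6.727 m → arm 0.038 m, τ = 210.9 × 0.038 = 8.014 N·m clockwise.
Paint can: 4.26 × 9.81 = 41.79 N down at 0.65 m → arm 6.115 m, τ = 41.79 × 6.115 = 255.5 N·m clockwise.
Net load moment about support A = 800.1 N·m clockwise.
Reaction R at support B is upward at 0 m, arm 6.765 m → moment R × 6.765 counterclockwise.
Στ = 0 ⇒ R × 6.765 = 800.1 ⇒ R = 118 N.

R_B ≈ 118 N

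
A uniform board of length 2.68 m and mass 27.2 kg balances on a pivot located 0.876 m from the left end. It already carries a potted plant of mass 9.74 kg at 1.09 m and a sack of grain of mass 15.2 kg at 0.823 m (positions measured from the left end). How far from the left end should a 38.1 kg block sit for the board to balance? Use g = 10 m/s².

Take moments about the pivot (at 0.876 m from the left end).
Beam weight: 27.2 × 10 = 272 N down at 1.34 m → arm 0.464 m, τ = 272 × 0.464 = 126.2 N·m clockwise.
Potted plant: 9.74 × 10 = 97.4 N down at 1.09 m → arm 0.214 m, τ = 97.4 × 0.214 = 20.84 N·m clockwise.
Sack of grain: 15.2 × 10 = 152 N down at 0.823 m → arm 0.053 m, τ = 152 × 0.053 = 8.056 N·m counterclockwise.
Net moment of existing loads = 139 N·m clockwise.
The block weighs 38.1 × 10 = 381 N and must supply an equal counterclockwise moment, so its lever arm about the pivot is 139 / 381 = 0.365 m.
That puts it at 0.876 − 0.365 = 0.511 m from the left end.

x ≈ 0.511 m from the left end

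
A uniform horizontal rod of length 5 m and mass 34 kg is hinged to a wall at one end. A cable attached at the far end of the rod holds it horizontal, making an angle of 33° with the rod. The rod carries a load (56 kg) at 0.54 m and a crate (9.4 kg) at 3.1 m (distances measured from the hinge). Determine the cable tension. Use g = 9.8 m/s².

T ≈ 520 N

Sum moments about the hinge (the unknown hinge reaction has zero arm there).
Beam weight: 34 × 9.8 = 333.2 N down at 2.5 m → arm 2.5 m, τ = 333.2 × 2.5 = 833 N·m clockwise.
Load: 56 × 9.8 = 548.8 N down at 0.54 m → arm 0.54 m, τ = 548.8 × 0.54 = 296.4 N·m clockwise.
Crate: 9.4 × 9.8 = 92.12 N down at 3.1 m → arm 3.1 m, τ = 92.12 × 3.1 = 285.6 N·m clockwise.
Total clockwise load moment = 1415 N·m.
The cable tension T acts at 5 m; only its component perpendicular to the rod, T sinθ, produces torque. sin 33° = 0.5446.
Στ = 0 ⇒ T × 5 × 0.5446 = 1415 ⇒ T = 1415 / 2.723 = 520 N.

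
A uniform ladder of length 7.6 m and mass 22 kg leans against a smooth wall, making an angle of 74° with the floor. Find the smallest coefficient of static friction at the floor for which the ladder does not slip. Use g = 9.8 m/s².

μ_min ≈ 0.143

Taking torques about the foot of the ladder:
Ladder weight 22×9.8 = 215.6 N acts at 3.8 m along the ladder; its horizontal arm is 3.8·cos74° = 1.047 m → τ = 225.7 N·m clockwise.
Wall normal N acts horizontally at the top; its moment arm is the height L sinθ = 7.6·sin74° = 7.306 m, counterclockwise.
Balancing moments: N × 7.306 = 225.7, giving N = 30.89 N.
ΣFx = 0 ⇒ f = N_wall = 30.89 N. ΣFy = 0 ⇒ N_floor = 215.6 N.
μ_min = f / N_floor = 30.89 / 215.6 = 0.143.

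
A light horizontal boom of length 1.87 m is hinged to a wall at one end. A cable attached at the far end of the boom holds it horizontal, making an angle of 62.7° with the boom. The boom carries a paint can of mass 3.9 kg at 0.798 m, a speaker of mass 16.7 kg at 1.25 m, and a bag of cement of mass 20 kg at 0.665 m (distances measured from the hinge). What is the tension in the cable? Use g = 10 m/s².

T ≈ 224 N

Taking torques about the hinge:
Paint can: 3.9 × 10 = 39 N down at 0.798 m → arm 0.798 m, τ = 39 × 0.798 = 31.12 N·m clockwise.
Speaker: 16.7 × 10 = 167 N down at 1.25 m → arm 1.25 m, τ = 167 × 1.25 = 208.8 N·m clockwise.
Bag of cement: 20 × 10 = 200 N down at 0.665 m → arm 0.665 m, τ = 200 × 0.665 = 133 N·m clockwise.
Total clockwise load moment = 372.9 N·m.
The cable tension T acts at 1.87 m; only its component perpendicular to the boom, T sinθ, produces torque. sin 62.7° = 0.8886.
Στ = 0 ⇒ T × 1.87 × 0.8886 = 372.9 ⇒ T = 372.9 / 1.662 = 224 N.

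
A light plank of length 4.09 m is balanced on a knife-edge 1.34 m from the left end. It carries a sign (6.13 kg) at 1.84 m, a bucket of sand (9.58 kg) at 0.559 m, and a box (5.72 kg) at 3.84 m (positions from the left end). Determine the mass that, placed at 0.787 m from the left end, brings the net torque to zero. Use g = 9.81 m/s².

Choose the knife-edge (at 1.34 m from the left end) as the axis so the support reaction has zero arm there.
Sign: 6.13 × 9.81 = 60.14 N down at 1.84 m → arm 0.5 m, τ = 60.14 × 0.5 = 30.07 N·m clockwise.
Bucket of sand: 9.58 × 9.81 = 93.98 N down at 0.559 m → arm 0.781 m, τ = 93.98 × 0.781 = 73.4 N·m counterclockwise.
Box: 5.72 × 9.81 = 56.11 N down at 3.84 m → arm 2.5 m, τ = 56.11 × 2.5 = 140.3 N·m clockwise.
Net moment of known loads = 96.97 N·m clockwise.
An unknown mass m at 0.787 m has arm 0.553 m; its moment is m·g·0.553 counterclockwise.
Στ = 0 ⇒ m × 9.81 × 0.553 = 96.97 ⇒ m = 96.97 / (9.81 × 0.553) = 17.9 kg.

m ≈ 17.9 kg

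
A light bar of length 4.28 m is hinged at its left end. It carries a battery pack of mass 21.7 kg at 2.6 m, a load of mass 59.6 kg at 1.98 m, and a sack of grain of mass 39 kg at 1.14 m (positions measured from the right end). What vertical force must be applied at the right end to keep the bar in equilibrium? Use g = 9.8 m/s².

Taking torques about the left end:
Battery pack: 21.7 × 9.8 = 212.7 N down at 2.6 m → arm 1.68 m, τ = 212.7 × 1.68 = 357.3 N·m clockwise.
Load: 59.6 × 9.8 = 584.1 N down at 1.98 m → arm 2.3 m, τ = 584.1 × 2.3 = 1343 N·m clockwise.
Sack of grain: 39 × 9.8 = 382.2 N down at 1.14 m → arm 3.14 m, τ = 382.2 × 3.14 = 1200 N·m clockwise.
Net moment of the loads = 2900 N·m clockwise.
The upward force F acts at the right end, arm 4.28 m, giving F × 4.28 counterclockwise.
Στ = 0 ⇒ F × 4.28 = 2900 ⇒ F = 2900 / 4.28 = 678 N.

F ≈ 678 N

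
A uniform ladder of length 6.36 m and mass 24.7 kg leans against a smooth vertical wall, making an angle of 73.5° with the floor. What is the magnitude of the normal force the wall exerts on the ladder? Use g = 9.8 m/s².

Choose the foot of the ladder as the axis so the floor normal and friction both act there and drop out.
Ladder weight 24.7×9.8 = 242.1 N acts at 3.18 m along the ladder; its horizontal arm is 3.18·cos73.5° = 0.9032 m → τ = 218.7 N·m clockwise.
Wall normal N acts horizontally at the top; its moment arm is the height L sinθ = 6.36·sin73.5° = 6.098 m, counterclockwise.
Setting net torque to zero: N × 6.098 = 218.7 → N = 35.9 N.

N_wall ≈ 35.9 N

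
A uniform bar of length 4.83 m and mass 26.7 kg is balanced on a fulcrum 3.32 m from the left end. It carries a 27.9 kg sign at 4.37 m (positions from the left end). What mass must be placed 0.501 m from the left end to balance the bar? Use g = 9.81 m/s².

m ≈ 1.82 kg

About the fulcrum (at 3.32 m from the left end):
Beam weight: 26.7 × 9.81 = 261.9 N down at 2.415 m → arm 0.905 m, τ = 261.9 × 0.905 = 237 N·m counterclockwise.
Sign: 27.9 × 9.81 = 273.7 N down at 4.37 m → arm 1.05 m, τ = 273.7 × 1.05 = 287.4 N·m clockwise.
Net moment of known loads = 50.4 N·m clockwise.
An unknown mass m at 0.501 m has arm 2.819 m; its moment is m·g·2.819 counterclockwise.
For rotational equilibrium, m × 9.81 × 2.819 = 50.4, so m = 50.4 / (9.81 × 2.819) = 1.82 kg.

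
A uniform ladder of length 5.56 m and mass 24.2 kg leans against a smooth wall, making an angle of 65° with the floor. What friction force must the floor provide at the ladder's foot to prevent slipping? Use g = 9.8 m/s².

f ≈ 55.3 N

Taking torques about the foot of the ladder:
Ladder weight 24.2×9.8 = 237.2 N acts at 2.78 m along the ladder; its horizontal arm is 2.78·cos65° = 1.175 m → τ = 278.7 N·m clockwise.
Wall normal N acts horizontally at the top; its moment arm is the height L sinθ = 5.56·sin65° = 5.039 m, counterclockwise.
Balancing moments: N × 5.039 = 278.7, giving N = 55.3 N.
ΣFx = 0: friction at the foot balances the wall's push, so f = N_wall = 55.3 N.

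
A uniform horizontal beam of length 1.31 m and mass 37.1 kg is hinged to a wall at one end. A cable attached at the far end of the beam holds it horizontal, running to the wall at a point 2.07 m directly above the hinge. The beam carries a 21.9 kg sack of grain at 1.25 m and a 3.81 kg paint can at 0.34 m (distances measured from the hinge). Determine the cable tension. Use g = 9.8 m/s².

T ≈ 469 N

Taking torques about the hinge:
Beam weight: 37.1 × 9.8 = 363.6 N down at 0.655 m → arm 0.655 m, τ = 363.6 × 0.655 = 238.2 N·m clockwise.
Sack of grain: 21.9 × 9.8 = 214.6 N down at 1.25 m → arm 1.25 m, τ = 214.6 × 1.25 = 268.2 N·m clockwise.
Paint can: 3.81 × 9.8 = 37.34 N down at 0.34 m → arm 0.34 m, τ = 37.34 × 0.34 = 12.7 N·m clockwise.
Total clockwise load moment = 519.1 N·m.
The cable tension T acts at 1.31 m; only its component perpendicular to the beam, T sinθ, produces torque. sinθ = h/√(h²+d²) = 2.07/√(2.07²+1.31²) = 0.845.
Setting net torque to zero: T × 1.31 × 0.845 = 519.1 → T = 519.1 / 1.107 = 469 N.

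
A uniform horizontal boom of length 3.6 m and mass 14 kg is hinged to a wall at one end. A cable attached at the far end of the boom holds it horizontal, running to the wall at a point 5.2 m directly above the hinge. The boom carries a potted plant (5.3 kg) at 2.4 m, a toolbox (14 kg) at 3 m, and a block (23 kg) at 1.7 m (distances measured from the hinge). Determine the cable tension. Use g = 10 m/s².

T ≈ 402 N

About the hinge:
Beam weight: 14 × 10 = 140 N down at 1.8 m → arm 1.8 m, τ = 140 × 1.8 = 252 N·m clockwise.
Potted plant: 5.3 × 10 = 53 N down at 2.4 m → arm 2.4 m, τ = 53 × 2.4 = 127.2 N·m clockwise.
Toolbox: 14 × 10 = 140 N down at 3 m → arm 3 m, τ = 140 × 3 = 420 N·m clockwise.
Block: 23 × 10 = 230 N down at 1.7 m → arm 1.7 m, τ = 230 × 1.7 = 391 N·m clockwise.
Total clockwise load moment = 1190 N·m.
The cable tension T acts at 3.6 m; only its component perpendicular to the boom, T sinθ, produces torque. sinθ = h/√(h²+d²) = 5.2/√(5.2²+3.6²) = 0.8222.
Setting net torque to zero: T × 3.6 × 0.8222 = 1190 → T = 1190 / 2.96 = 402 N.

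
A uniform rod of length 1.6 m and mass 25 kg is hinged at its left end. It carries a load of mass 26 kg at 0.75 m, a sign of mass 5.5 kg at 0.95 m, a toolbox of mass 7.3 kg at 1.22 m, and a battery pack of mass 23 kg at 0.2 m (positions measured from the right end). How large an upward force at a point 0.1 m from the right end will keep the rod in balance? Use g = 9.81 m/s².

Take moments about the left end.
Beam weight: 25 × 9.81 = 245.2 N down at 0.8 m → arm 0.8 m, τ = 245.2 × 0.8 = 196.2 N·m clockwise.
Load: 26 × 9.81 = 255.1 N down at 0.75 m → arm 0.85 m, τ = 255.1 × 0.85 = 216.8 N·m clockwise.
Sign: 5.5 × 9.81 = 53.96 N down at 0.95 m → arm 0.65 m, τ = 53.96 × 0.65 = 35.07 N·m clockwise.
Toolbox: 7.3 × 9.81 = 71.61 N down at 1.22 m → arm 0.38 m, τ = 71.61 × 0.38 = 27.21 N·m clockwise.
Battery pack: 23 × 9.81 = 225.6 N down at 0.2 m → arm 1.4 m, τ = 225.6 × 1.4 = 315.8 N·m clockwise.
Net moment of the loads = 791.1 N·m clockwise.
The upward force F acts at a point 0.1 m from the right end, arm 1.5 m, giving F × 1.5 counterclockwise.
Στ = 0 ⇒ F × 1.5 = 791.1 ⇒ F = 791.1 / 1.5 = 527 N.

F ≈ 527 N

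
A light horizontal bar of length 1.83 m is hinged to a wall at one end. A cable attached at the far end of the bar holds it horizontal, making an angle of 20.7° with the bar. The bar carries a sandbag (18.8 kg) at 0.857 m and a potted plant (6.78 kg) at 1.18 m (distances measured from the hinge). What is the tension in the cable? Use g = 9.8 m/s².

T ≈ 365 N

About the hinge:
Sandbag: 18.8 × 9.8 = 184.2 N down at 0.857 m → arm 0.857 m, τ = 184.2 × 0.857 = 157.9 N·m clockwise.
Potted plant: 6.78 × 9.8 = 66.44 N down at 1.18 m → arm 1.18 m, τ = 66.44 × 1.18 = 78.4 N·m clockwise.
Total clockwise load moment = 236.3 N·m.
The cable tension T acts at 1.83 m; only its component perpendicular to the bar, T sinθ, produces torque. sin 20.7° = 0.3535.
For rotational equilibrium, T × 1.83 × 0.3535 = 236.3, so T = 236.3 / 0.6469 = 365 N.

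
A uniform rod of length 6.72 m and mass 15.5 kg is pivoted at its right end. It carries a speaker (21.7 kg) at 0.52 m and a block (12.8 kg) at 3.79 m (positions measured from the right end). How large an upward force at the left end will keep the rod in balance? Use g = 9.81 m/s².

F ≈ 163 N

Take moments about the right end.
Beam weight: 15.5 × 9.81 = 152.1 N down at 3.36 m → arm 3.36 m, τ = 152.1 × 3.36 = 511.1 N·m counterclockwise.
Speaker: 21.7 × 9.81 = 212.9 N down at 0.52 m → arm 0.52 m, τ = 212.9 × 0.52 = 110.7 N·m counterclockwise.
Block: 12.8 × 9.81 = 125.6 N down at 3.79 m → arm 3.79 m, τ = 125.6 × 3.79 = 476 N·m counterclockwise.
Net moment of the loads = 1098 N·m counterclockwise.
The upward force F acts at the left end, arm 6.72 m, giving F × 6.72 clockwise.
Balancing moments: F × 6.72 = 1098, giving F = 1098 / 6.72 = 163 N.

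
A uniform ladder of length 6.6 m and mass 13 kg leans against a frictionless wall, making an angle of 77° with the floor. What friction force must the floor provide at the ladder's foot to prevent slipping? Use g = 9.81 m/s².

f ≈ 14.7 N

About the foot of the ladder:
Ladder weight 13×9.81 = 127.5 N acts at 3.3 m along the ladder; its horizontal arm is 3.3·cos77° = 0.7423 m → τ = 94.64 N·m clockwise.
Wall normal N acts horizontally at the top; its moment arm is the height L sinθ = 6.6·sin77° = 6.431 m, counterclockwise.
Balancing moments: N × 6.431 = 94.64, giving N = 14.7 N.
ΣFx = 0: friction at the foot balances the wall's push, so f = N_wall = 14.7 N.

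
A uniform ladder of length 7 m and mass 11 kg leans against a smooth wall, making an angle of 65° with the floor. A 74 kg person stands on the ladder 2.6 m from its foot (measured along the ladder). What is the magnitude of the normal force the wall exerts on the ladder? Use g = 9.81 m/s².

N_wall ≈ 151 N

Take moments about the foot of the ladder.
Ladder weight 11×9.81 = 107.9 N acts at 3.5 m along the ladder; its horizontal arm is 3.5·cos65° = 1.479 m → τ = 159.6 N·m clockwise.
Person: 74×9.81 = 725.9 N at 2.6 m → arm 1.099 m → τ = 797.8 N·m clockwise.
Wall normal N acts horizontally at the top; its moment arm is the height L sinθ = 7·sin65° = 6.344 m, counterclockwise.
Setting net torque to zero: N × 6.344 = 957.4 → N = 151 N.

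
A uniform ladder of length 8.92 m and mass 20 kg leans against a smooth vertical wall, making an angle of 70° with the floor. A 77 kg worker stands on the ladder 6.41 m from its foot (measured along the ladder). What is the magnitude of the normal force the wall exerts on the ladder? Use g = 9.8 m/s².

N_wall ≈ 233 N

Taking torques about the foot of the ladder:
Ladder weight 20×9.8 = 196 N acts at 4.46 m along the ladder; its horizontal arm is 4.46·cos70° = 1.525 m → τ = 298.9 N·m clockwise.
Worker: 77×9.8 = 754.6 N at 6.41 m → arm 2.192 m → τ = 1654 N·m clockwise.
Wall normal N acts horizontally at the top; its moment arm is the height L sinθ = 8.92·sin70° = 8.382 m, counterclockwise.
Στ = 0 ⇒ N × 8.382 = 1953 ⇒ N = 233 N.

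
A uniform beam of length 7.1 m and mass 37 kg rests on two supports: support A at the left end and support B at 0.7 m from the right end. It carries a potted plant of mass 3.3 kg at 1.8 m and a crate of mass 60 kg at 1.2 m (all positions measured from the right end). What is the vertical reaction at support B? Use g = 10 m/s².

R_B ≈ 786 N

About support A:
Beam weight: 37 × 10 = 370 N down at 3.55 m → arm 3.55 m, τ = 370 × 3.55 = 1314 N·m clockwise.
Potted plant: 3.3 × 10 = 33 N down at 1.8 m → arm 5.3 m, τ = 33 × 5.3 = 174.9 N·m clockwise.
Crate: 60 × 10 = 600 N down at 1.2 m → arm 5.9 m, τ = 600 × 5.9 = 3540 N·m clockwise.
Net load moment about support A = 5029 N·m clockwise.
Reaction R at support B is upward at 0.7 m, arm 6.4 m → moment R × 6.4 counterclockwise.
Στ = 0 ⇒ R × 6.4 = 5029 ⇒ R = 786 N.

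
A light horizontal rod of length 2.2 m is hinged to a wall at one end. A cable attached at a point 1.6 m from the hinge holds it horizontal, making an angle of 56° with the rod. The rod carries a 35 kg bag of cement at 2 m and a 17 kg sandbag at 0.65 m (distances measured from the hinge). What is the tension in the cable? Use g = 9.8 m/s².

T ≈ 599 N

Take moments about the hinge.
Bag of cement: 35 × 9.8 = 343 N down at 2 m → arm 2 m, τ = 343 × 2 = 686 N·m clockwise.
Sandbag: 17 × 9.8 = 166.6 N down at 0.65 m → arm 0.65 m, τ = 166.6 × 0.65 = 108.3 N·m clockwise.
Total clockwise load moment = 794.3 N·m.
The cable tension T acts at 1.6 m; only its component perpendicular to the rod, T sinθ, produces torque. sin 56° = 0.829.
For rotational equilibrium, T × 1.6 × 0.829 = 794.3, so T = 794.3 / 1.326 = 599 N.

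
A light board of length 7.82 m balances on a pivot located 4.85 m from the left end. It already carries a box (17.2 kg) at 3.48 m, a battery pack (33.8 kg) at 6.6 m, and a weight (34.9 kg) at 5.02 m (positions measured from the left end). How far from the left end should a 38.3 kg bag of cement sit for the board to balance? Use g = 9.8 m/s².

Taking torques about the pivot (at 4.85 m from the left end):
Box: 17.2 × 9.8 = 168.6 N down at 3.48 m → arm 1.37 m, τ = 168.6 × 1.37 = 231 N·m counterclockwise.
Battery pack: 33.8 × 9.8 = 331.2 N down at 6.6 m → arm 1.75 m, τ = 331.2 × 1.75 = 579.6 N·m clockwise.
Weight: 34.9 × 9.8 = 342 N down at 5.02 m → arm 0.17 m, τ = 342 × 0.17 = 58.14 N·m clockwise.
Net moment of existing loads = 406.7 N·m clockwise.
The bag of cement weighs 38.3 × 9.8 = 375.3 N and must supply an equal counterclockwise moment, so its lever arm about the pivot is 406.7 / 375.3 = 1.08 m.
That puts it at 4.85 − 1.08 = 3.77 m from the left end.

x ≈ 3.77 m from the left end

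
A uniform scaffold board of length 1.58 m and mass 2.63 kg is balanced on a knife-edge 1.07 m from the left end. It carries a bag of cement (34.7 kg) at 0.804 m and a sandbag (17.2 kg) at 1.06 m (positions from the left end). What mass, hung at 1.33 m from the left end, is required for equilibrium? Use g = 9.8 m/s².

Sum moments about the knife-edge (at 1.07 m from the left end) (the support reaction has zero arm there).
Beam weight: 2.63 × 9.8 = 25.77 N down at 0.79 m → arm 0.28 m, τ = 25.77 × 0.28 = 7.216 N·m counterclockwise.
Bag of cement: 34.7 × 9.8 = 340.1 N down at 0.804 m → arm 0.266 m, τ = 340.1 × 0.266 = 90.47 N·m counterclockwise.
Sandbag: 17.2 × 9.8 = 168.6 N down at 1.06 m → arm 0.01 m, τ = 168.6 × 0.01 = 1.686 N·m counterclockwise.
Net moment of known loads = 99.37 N·m counterclockwise.
An unknown mass m at 1.33 m has arm 0.26 m; its moment is m·g·0.26 clockwise.
Balancing moments: m × 9.8 × 0.26 = 99.37, giving m = 99.37 / (9.8 × 0.26) = 39 kg.

m ≈ 39 kg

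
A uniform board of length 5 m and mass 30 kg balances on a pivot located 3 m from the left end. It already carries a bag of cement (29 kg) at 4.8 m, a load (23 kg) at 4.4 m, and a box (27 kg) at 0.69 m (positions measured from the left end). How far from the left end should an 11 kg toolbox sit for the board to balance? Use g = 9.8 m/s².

Sum moments about the pivot (at 3 m from the left end) (the support reaction has zero arm there).
Beam weight: 30 × 9.8 = 294 N down at 2.5 m → arm 0.5 m, τ = 294 × 0.5 = 147 N·m counterclockwise.
Bag of cement: 29 × 9.8 = 284.2 N down at 4.8 m → arm 1.8 m, τ = 284.2 × 1.8 = 511.6 N·m clockwise.
Load: 23 × 9.8 = 225.4 N down at 4.4 m → arm 1.4 m, τ = 225.4 × 1.4 = 315.6 N·m clockwise.
Box: 27 × 9.8 = 264.6 N down at 0.69 m → arm 2.31 m, τ = 264.6 × 2.31 = 611.2 N·m counterclockwise.
Net moment of existing loads = 69 N·m clockwise.
The toolbox weighs 11 × 9.8 = 107.8 N and must supply an equal counterclockwise moment, so its lever arm about the pivot is 69 / 107.8 = 0.64 m.
That puts it at 3 − 0.64 = 2.36 m from the left end.

x ≈ 2.36 m from the left end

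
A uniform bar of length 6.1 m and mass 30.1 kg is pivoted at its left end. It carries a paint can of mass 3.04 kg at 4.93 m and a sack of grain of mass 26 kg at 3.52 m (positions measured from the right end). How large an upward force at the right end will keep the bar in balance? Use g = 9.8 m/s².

Taking torques about the left end:
Beam weight: 30.1 × 9.8 = 295 N down at 3.05 m → arm 3.05 m, τ = 295 × 3.05 = 899.8 N·m clockwise.
Paint can: 3.04 × 9.8 = 29.79 N down at 4.93 m → arm 1.17 m, τ = 29.79 × 1.17 = 34.85 N·m clockwise.
Sack of grain: 26 × 9.8 = 254.8 N down at 3.52 m → arm 2.58 m, τ = 254.8 × 2.58 = 657.4 N·m clockwise.
Net moment of the loads = 1592 N·m clockwise.
The upward force F acts at the right end, arm 6.1 m, giving F × 6.1 counterclockwise.
Balancing moments: F × 6.1 = 1592, giving F = 1592 / 6.1 = 261 N.

F ≈ 261 N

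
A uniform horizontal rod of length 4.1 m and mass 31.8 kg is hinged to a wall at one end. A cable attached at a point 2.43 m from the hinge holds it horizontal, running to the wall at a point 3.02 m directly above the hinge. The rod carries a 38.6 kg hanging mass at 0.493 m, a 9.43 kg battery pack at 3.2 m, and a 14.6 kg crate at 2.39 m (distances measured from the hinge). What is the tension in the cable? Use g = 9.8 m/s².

Taking torques about the hinge:
Beam weight: 31.8 × 9.8 = 311.6 N down at 2.05 m → arm 2.05 m, τ = 311.6 × 2.05 = 638.8 N·m clockwise.
Hanging mass: 38.6 × 9.8 = 378.3 N down at 0.493 m → arm 0.493 m, τ = 378.3 × 0.493 = 186.5 N·m clockwise.
Battery pack: 9.43 × 9.8 = 92.41 N down at 3.2 m → arm 3.2 m, τ = 92.41 × 3.2 = 295.7 N·m clockwise.
Crate: 14.6 × 9.8 = 143.1 N down at 2.39 m → arm 2.39 m, τ = 143.1 × 2.39 = 342 N·m clockwise.
Total clockwise load moment = 1463 N·m.
The cable tension T acts at 2.43 m; only its component perpendicular to the rod, T sinθ, produces torque. sinθ = h/√(h²+d²) = 3.02/√(3.02²+2.43²) = 0.7791.
Στ = 0 ⇒ T × 2.43 × 0.7791 = 1463 ⇒ T = 1463 / 1.893 = 773 N.

T ≈ 773 N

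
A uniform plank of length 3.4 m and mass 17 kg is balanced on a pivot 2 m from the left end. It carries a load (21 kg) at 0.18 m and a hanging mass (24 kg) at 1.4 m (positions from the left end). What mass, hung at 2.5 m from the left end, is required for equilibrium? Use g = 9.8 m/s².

m ≈ 115 kg

Take moments about the pivot (at 2 m from the left end).
Beam weight: 17 × 9.8 = 166.6 N down at 1.7 m → arm 0.3 m, τ = 166.6 × 0.3 = 49.98 N·m counterclockwise.
Load: 21 × 9.8 = 205.8 N down at 0.18 m → arm 1.82 m, τ = 205.8 × 1.82 = 374.6 N·m counterclockwise.
Hanging mass: 24 × 9.8 = 235.2 N down at 1.4 m → arm 0.6 m, τ = 235.2 × 0.6 = 141.1 N·m counterclockwise.
Net moment of known loads = 565.7 N·m counterclockwise.
An unknown mass m at 2.5 m has arm 0.5 m; its moment is m·g·0.5 clockwise.
For rotational equilibrium, m × 9.8 × 0.5 = 565.7, so m = 565.7 / (9.8 × 0.5) = 115 kg.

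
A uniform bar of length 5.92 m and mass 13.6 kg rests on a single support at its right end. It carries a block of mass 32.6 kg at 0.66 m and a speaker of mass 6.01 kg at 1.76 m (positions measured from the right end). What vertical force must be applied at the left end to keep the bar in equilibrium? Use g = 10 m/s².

Sum moments about the right end (the unknown pivot reaction has zero arm there).
Beam weight: 13.6 × 10 = 136 N down at 2.96 m → arm 2.96 m, τ = 136 × 2.96 = 402.6 N·m counterclockwise.
Block: 32.6 × 10 = 326 N down at 0.66 m → arm 0.66 m, τ = 326 × 0.66 = 215.2 N·m counterclockwise.
Speaker: 6.01 × 10 = 60.1 N down at 1.76 m → arm 1.76 m, τ = 60.1 × 1.76 = 105.8 N·m counterclockwise.
Net moment of the loads = 723.6 N·m counterclockwise.
The upward force F acts at the left end, arm 5.92 m, giving F × 5.92 clockwise.
Setting net torque to zero: F × 5.92 = 723.6 → F = 723.6 / 5.92 = 122 N.

F ≈ 122 N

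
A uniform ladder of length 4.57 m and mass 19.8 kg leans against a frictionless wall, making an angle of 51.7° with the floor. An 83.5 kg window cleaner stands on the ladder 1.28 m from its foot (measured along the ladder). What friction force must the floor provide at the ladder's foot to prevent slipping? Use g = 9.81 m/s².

Taking torques about the foot of the ladder:
Ladder weight 19.8×9.81 = 194.2 N acts at 2.285 m along the ladder; its horizontal arm is 2.285·cos51.7° = 1.416 m → τ = 275 N·m clockwise.
Window cleaner: 83.5×9.81 = 819.1 N at 1.28 m → arm 0.7933 m → τ = 649.8 N·m clockwise.
Wall normal N acts horizontally at the top; its moment arm is the height L sinθ = 4.57·sin51.7° = 3.586 m, counterclockwise.
Στ = 0 ⇒ N × 3.586 = 924.8 ⇒ N = 258 N.
ΣFx = 0: friction at the foot balances the wall's push, so f = N_wall = 258 N.

f ≈ 258 N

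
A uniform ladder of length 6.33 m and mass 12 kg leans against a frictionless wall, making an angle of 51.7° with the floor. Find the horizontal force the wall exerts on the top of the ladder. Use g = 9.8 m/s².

N_wall ≈ 46.4 N

About the foot of the ladder:
Ladder weight 12×9.8 = 117.6 N acts at 3.165 m along the ladder; its horizontal arm is 3.165·cos51.7° = 1.962 m → τ = 230.7 N·m clockwise.
Wall normal N acts horizontally at the top; its moment arm is the height L sinθ = 6.33·sin51.7° = 4.968 m, counterclockwise.
For rotational equilibrium, N × 4.968 = 230.7, so N = 46.4 N.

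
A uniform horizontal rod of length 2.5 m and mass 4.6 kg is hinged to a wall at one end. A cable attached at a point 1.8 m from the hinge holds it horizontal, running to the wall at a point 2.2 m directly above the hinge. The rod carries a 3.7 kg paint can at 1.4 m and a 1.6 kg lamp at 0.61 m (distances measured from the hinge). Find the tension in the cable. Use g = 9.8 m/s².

Taking torques about the hinge:
Beam weight: 4.6 × 9.8 = 45.08 N down at 1.25 m → arm 1.25 m, τ = 45.08 × 1.25 = 56.35 N·m clockwise.
Paint can: 3.7 × 9.8 = 36.26 N down at 1.4 m → arm 1.4 m, τ = 36.26 × 1.4 = 50.76 N·m clockwise.
Lamp: 1.6 × 9.8 = 15.68 N down at 0.61 m → arm 0.61 m, τ = 15.68 × 0.61 = 9.565 N·m clockwise.
Total clockwise load moment = 116.7 N·m.
The cable tension T acts at 1.8 m; only its component perpendicular to the rod, T sinθ, produces torque. sinθ = h/√(h²+d²) = 2.2/√(2.2²+1.8²) = 0.774.
Balancing moments: T × 1.8 × 0.774 = 116.7, giving T = 116.7 / 1.393 = 83.8 N.

T ≈ 83.8 N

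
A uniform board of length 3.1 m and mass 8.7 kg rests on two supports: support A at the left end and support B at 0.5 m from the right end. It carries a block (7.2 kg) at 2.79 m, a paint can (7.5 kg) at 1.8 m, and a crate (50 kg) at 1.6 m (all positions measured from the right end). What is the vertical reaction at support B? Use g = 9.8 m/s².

R_B ≈ 379 N

Sum moments about support A (its reaction then has zero moment arm).
Beam weight: 8.7 × 9.8 = 85.26 N down at 1.55 m → arm 1.55 m, τ = 85.26 × 1.55 = 132.2 N·m clockwise.
Block: 7.2 × 9.8 = 70.56 N down at 2.79 m → arm 0.31 m, τ = 70.56 × 0.31 = 21.87 N·m clockwise.
Paint can: 7.5 × 9.8 = 73.5 N down at 1.8 m → arm 1.3 m, τ = 73.5 × 1.3 = 95.55 N·m clockwise.
Crate: 50 × 9.8 = 490 N down at 1.6 m → arm 1.5 m, τ = 490 × 1.5 = 735 N·m clockwise.
Net load moment about support A = 984.6 N·m clockwise.
Reaction R at support B is upward at 0.5 m, arm 2.6 m → moment R × 2.6 counterclockwise.
Στ = 0 ⇒ R × 2.6 = 984.6 ⇒ R = 379 N.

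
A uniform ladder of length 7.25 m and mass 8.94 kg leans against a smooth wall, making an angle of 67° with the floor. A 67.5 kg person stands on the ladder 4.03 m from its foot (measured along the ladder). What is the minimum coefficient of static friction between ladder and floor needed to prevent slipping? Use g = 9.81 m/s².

Taking torques about the foot of the ladder:
Ladder weight 8.94×9.81 = 87.7 N acts at 3.625 m along the ladder; its horizontal arm is 3.625·cos67° = 1.416 m → τ = 124.2 N·m clockwise.
Person: 67.5×9.81 = 662.2 N at 4.03 m → arm 1.575 m → τ = 1043 N·m clockwise.
Wall normal N acts horizontally at the top; its moment arm is the height L sinθ = 7.25·sin67° = 6.674 m, counterclockwise.
For rotational equilibrium, N × 6.674 = 1167, so N = 174.9 N.
ΣFx = 0 ⇒ f = N_wall = 174.9 N. ΣFy = 0 ⇒ N_floor = 749.9 N.
μ_min = f / N_floor = 174.9 / 749.9 = 0.233.

μ_min ≈ 0.233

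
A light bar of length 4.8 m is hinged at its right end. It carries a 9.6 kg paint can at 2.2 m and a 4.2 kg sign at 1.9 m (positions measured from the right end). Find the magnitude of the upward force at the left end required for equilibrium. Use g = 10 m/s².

F ≈ 60.6 N

Choose the right end as the axis so the unknown pivot reaction has zero arm there.
Paint can: 9.6 × 10 = 96 N down at 2.2 m → arm 2.2 m, τ = 96 × 2.2 = 211.2 N·m counterclockwise.
Sign: 4.2 × 10 = 42 N down at 1.9 m → arm 1.9 m, τ = 42 × 1.9 = 79.8 N·m counterclockwise.
Net moment of the loads = 291 N·m counterclockwise.
The upward force F acts at the left end, arm 4.8 m, giving F × 4.8 clockwise.
Setting net torque to zero: F × 4.8 = 291 → F = 291 / 4.8 = 60.6 N.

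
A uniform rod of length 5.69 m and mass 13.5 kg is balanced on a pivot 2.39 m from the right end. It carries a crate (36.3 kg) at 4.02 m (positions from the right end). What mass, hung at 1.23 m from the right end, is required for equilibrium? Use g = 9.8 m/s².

Take moments about the pivot (at 2.39 m from the right end).
Beam weight: 13.5 × 9.8 = 132.3 N down at 2.845 m → arm 0.455 m, τ = 132.3 × 0.455 = 60.2 N·m counterclockwise.
Crate: 36.3 × 9.8 = 355.7 N down at 4.02 m → arm 1.63 m, τ = 355.7 × 1.63 = 579.8 N·m counterclockwise.
Net moment of known loads = 640 N·m counterclockwise.
An unknown mass m at 1.23 m has arm 1.16 m; its moment is m·g·1.16 clockwise.
Στ = 0 ⇒ m × 9.8 × 1.16 = 640 ⇒ m = 640 / (9.8 × 1.16) = 56.3 kg.

m ≈ 56.3 kg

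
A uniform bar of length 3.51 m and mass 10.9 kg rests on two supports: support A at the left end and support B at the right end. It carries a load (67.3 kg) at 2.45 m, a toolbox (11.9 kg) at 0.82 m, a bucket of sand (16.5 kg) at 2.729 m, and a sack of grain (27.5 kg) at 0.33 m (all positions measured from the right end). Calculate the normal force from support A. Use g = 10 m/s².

R_A ≈ 706 N

Choose support B as the axis so its reaction then has zero moment arm.
Beam weight: 10.9 × 10 = 109 N down at 1.755 m → arm 1.755 m, τ = 109 × 1.755 = 191.3 N·m counterclockwise.
Load: 67.3 × 10 = 673 N down at 2.45 m → arm 2.45 m, τ = 673 × 2.45 = 1649 N·m counterclockwise.
Toolbox: 11.9 × 10 = 119 N down at 0.82 m → arm 0.82 m, τ = 119 × 0.82 = 97.58 N·m counterclockwise.
Bucket of sand: 16.5 × 10 = 165 N down at 2.729 m → arm 2.729 m, τ = 165 × 2.729 = 450.3 N·m counterclockwise.
Sack of grain: 27.5 × 10 = 275 N down at 0.33 m → arm 0.33 m, τ = 275 × 0.33 = 90.75 N·m counterclockwise.
Net load moment about support B = 2479 N·m counterclockwise.
Reaction R at support A is upward at 3.51 m, arm 3.51 m → moment R × 3.51 clockwise.
Balancing moments: R × 3.51 = 2479, giving R = 706 N.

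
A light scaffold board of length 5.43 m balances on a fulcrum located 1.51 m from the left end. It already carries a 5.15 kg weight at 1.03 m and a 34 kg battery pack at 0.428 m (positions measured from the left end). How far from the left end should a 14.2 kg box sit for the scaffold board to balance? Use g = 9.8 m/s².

About the fulcrum (at 1.51 m from the left end):
Weight: 5.15 × 9.8 = 50.47 N down at 1.03 m → arm 0.48 m, τ = 50.47 × 0.48 = 24.23 N·m counterclockwise.
Battery pack: 34 × 9.8 = 333.2 N down at 0.428 m → arm 1.082 m, τ = 333.2 × 1.082 = 360.5 N·m counterclockwise.
Net moment of existing loads = 384.7 N·m counterclockwise.
The box weighs 14.2 × 9.8 = 139.2 N and must supply an equal clockwise moment, so its lever arm about the fulcrum is 384.7 / 139.2 = 2.76 m.
That puts it at 1.51 + 2.76 = 4.27 m from the left end.

x ≈ 4.27 m from the left end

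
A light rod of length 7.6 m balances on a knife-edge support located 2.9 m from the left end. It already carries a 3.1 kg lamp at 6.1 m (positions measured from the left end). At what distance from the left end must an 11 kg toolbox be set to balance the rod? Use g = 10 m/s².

x ≈ 2 m from the left end

Sum moments about the knife-edge support (at 2.9 m from the left end) (the support reaction has zero arm there).
Lamp: 3.1 × 10 = 31 N down at 6.1 m → arm 3.2 m, τ = 31 × 3.2 = 99.2 N·m clockwise.
Net moment of existing loads = 99.2 N·m clockwise.
The toolbox weighs 11 × 10 = 110 N and must supply an equal counterclockwise moment, so its lever arm about the knife-edge support is 99.2 / 110 = 0.902 m.
That puts it at 2.9 − 0.902 = 2 m from the left end.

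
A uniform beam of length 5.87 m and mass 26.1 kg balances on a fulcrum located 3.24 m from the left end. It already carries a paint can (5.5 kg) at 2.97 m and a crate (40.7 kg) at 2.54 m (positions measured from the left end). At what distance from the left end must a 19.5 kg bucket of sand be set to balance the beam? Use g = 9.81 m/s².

x ≈ 5.19 m from the left end

Sum moments about the fulcrum (at 3.24 m from the left end) (the support reaction has zero arm there).
Beam weight: 26.1 × 9.81 = 256 N down at 2.935 m → arm 0.305 m, τ = 256 × 0.305 = 78.08 N·m counterclockwise.
Paint can: 5.5 × 9.81 = 53.96 N down at 2.97 m → arm 0.27 m, τ = 53.96 × 0.27 = 14.57 N·m counterclockwise.
Crate: 40.7 × 9.81 = 399.3 N down at 2.54 m → arm 0.7 m, τ = 399.3 × 0.7 = 279.5 N·m counterclockwise.
Net moment of existing loads = 372.1 N·m counterclockwise.
The bucket of sand weighs 19.5 × 9.81 = 191.3 N and must supply an equal clockwise moment, so its lever arm about the fulcrum is 372.1 / 191.3 = 1.95 m.
That puts it at 3.24 + 1.95 = 5.19 m from the left end.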